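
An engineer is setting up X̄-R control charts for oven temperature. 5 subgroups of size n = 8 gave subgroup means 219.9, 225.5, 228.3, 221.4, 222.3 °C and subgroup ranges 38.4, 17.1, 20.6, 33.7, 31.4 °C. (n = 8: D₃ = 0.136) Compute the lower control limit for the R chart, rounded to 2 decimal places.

3.84

R̄ = (38.4 + 17.1 + 20.6 + 33.7 + 31.4) / 5 = 141.2000 / 5 = 28.2400
LCL_R = D₃·R̄ = 0.136 × 28.2400 = 3.8406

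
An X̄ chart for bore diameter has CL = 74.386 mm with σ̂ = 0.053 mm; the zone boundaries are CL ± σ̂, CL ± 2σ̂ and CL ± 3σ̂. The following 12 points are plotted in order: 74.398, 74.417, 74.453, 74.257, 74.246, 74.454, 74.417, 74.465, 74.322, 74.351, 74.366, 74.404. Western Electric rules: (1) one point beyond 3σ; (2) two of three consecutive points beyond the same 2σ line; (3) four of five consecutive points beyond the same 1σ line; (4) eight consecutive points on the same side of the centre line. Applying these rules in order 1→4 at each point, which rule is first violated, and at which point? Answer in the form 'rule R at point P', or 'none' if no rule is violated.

Zone of each point (C = within 1σ̂, B = 1σ̂–2σ̂, A = 2σ̂–3σ̂, * = beyond 3σ̂; sign = side of CL): 1:+C, 2:+C, 3:+B, 4:-A, 5:-A, 6:+B, 7:+C, 8:+B, 9:-B, 10:-C, 11:-C, 12:+C
Rule 2 (two of three consecutive points beyond the same 2σ limit) is satisfied at point 5.

rule 2 at point 5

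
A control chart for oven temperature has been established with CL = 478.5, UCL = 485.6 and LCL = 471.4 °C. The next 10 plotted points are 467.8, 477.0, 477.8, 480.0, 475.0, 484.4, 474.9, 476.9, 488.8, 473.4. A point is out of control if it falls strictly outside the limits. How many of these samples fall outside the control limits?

Compare each point to [471.4, 485.6]: sample 1 = 467.8 < LCL; sample 9 = 488.8 > UCL.

2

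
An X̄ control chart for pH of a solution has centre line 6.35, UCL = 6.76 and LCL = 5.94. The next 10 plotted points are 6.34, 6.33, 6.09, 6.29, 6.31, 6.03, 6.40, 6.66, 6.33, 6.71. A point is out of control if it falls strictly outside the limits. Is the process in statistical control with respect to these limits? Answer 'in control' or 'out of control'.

All 10 points lie within [5.94, 6.76].

in control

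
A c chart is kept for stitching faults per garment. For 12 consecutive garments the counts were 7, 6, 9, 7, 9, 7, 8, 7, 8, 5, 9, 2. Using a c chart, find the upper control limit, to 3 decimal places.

c̄ = (7 + 6 + 9 + 7 + 9 + 7 + 8 + 7 + 8 + 5 + 9 + 2) / 12 = 84 / 12 = 7.0000
UCL = c̄ + 3√c̄ = 7.0000 + 3 × √7.0000 = 7.0000 + 3 × 2.6458 = 14.9373

14.937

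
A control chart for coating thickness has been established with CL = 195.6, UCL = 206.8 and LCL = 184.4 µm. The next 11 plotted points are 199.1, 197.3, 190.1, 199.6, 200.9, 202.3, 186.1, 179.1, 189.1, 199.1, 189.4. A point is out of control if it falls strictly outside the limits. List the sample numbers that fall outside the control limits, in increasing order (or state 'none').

Compare each point to [184.4, 206.8]: sample 8 = 179.1 < LCL.

8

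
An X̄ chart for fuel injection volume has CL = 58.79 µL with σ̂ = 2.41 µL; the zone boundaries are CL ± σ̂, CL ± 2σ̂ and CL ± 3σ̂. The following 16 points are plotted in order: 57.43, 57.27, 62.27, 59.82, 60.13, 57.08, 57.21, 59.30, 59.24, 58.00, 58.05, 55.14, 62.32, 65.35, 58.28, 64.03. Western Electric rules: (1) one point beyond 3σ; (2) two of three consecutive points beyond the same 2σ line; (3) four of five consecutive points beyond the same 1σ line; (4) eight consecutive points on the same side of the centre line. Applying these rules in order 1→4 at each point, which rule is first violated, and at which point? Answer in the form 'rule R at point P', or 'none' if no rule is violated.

Zone of each point (C = within 1σ̂, B = 1σ̂–2σ̂, A = 2σ̂–3σ̂, * = beyond 3σ̂; sign = side of CL): 1:-C, 2:-C, 3:+B, 4:+C, 5:+C, 6:-C, 7:-C, 8:+C, 9:+C, 10:-C, 11:-C, 12:-B, 13:+B, 14:+A, 15:-C, 16:+A
Rule 2 (two of three consecutive points beyond the same 2σ limit) is satisfied at point 16.

rule 2 at point 16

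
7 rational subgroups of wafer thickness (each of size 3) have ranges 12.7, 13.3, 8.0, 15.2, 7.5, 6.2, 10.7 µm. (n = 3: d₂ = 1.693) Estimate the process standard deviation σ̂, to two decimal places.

R̄ = (12.7 + 13.3 + 8.0 + 15.2 + 7.5 + 6.2 + 10.7) / 7 = 10.5143
σ̂ = R̄ / d₂ = 10.5143 / 1.693 = 6.2104

6.21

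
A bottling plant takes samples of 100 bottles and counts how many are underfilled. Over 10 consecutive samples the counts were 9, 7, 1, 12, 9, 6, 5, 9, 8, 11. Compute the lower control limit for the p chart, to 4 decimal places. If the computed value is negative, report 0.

0.0000

p̄ = Σdᵢ / (k·n) = 77 / (10 × 100) = 0.07700
LCL = p̄ − 3·√(p̄(1−p̄)/n) = 0.07700 − 3 × 0.02666 = -0.00298 → 0 (negative, so LCL = 0)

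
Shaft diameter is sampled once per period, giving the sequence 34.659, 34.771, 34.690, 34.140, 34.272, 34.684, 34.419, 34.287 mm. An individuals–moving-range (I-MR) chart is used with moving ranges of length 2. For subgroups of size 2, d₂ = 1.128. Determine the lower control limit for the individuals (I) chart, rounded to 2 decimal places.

X̄ = (34.659 + 34.771 + 34.690 + 34.140 + 34.272 + 34.684 + 34.419 + 34.287) / 8 = 34.4902
Moving ranges: 0.112, 0.081, 0.550, 0.132, 0.412, 0.265, 0.132; M̄R̄ = 1.6840 / 7 = 0.2406
LCL = X̄ − 3·M̄R̄/d₂ = 34.4902 − 3 × 0.2406 / 1.128 = 33.8504

33.85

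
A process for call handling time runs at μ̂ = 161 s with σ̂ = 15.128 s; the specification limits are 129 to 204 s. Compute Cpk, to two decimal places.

0.71

Cpu = (USL − μ̂) / (3σ̂) = (204 − 161) / (3 × 15.128) = 0.9475; Cpl = (μ̂ − LSL) / (3σ̂) = (161 − 129) / (3 × 15.128) = 0.7051; Cpk = min(Cpu, Cpl) = 0.7051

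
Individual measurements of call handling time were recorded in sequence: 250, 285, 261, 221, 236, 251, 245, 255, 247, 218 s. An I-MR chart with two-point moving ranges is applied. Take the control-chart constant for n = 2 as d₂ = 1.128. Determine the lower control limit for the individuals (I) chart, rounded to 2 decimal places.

X̄ = (250 + 285 + 261 + 221 + 236 + 251 + 245 + 255 + 247 + 218) / 10 = 246.9000
Moving ranges: 35, 24, 40, 15, 15, 6, 10, 8, 29; M̄R̄ = 182.0000 / 9 = 20.2222
LCL = X̄ − 3·M̄R̄/d₂ = 246.9000 − 3 × 20.2222 / 1.128 = 193.1175

193.12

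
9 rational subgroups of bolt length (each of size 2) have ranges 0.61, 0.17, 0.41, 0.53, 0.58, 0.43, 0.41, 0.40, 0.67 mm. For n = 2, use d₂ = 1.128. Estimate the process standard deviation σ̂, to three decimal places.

R̄ = (0.61 + 0.17 + 0.41 + 0.53 + 0.58 + 0.43 + 0.41 + 0.40 + 0.67) / 9 = 0.4678
σ̂ = R̄ / d₂ = 0.4678 / 1.128 = 0.4147

0.415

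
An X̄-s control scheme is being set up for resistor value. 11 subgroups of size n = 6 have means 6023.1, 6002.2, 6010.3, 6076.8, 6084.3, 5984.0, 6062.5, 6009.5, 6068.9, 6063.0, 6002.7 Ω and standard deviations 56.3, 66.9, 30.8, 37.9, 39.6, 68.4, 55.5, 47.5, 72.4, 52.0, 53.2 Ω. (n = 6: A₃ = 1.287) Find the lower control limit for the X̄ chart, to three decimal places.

X̄̄ = (6023.1 + 6002.2 + 6010.3 + 6076.8 + 6084.3 + 5984.0 + 6062.5 + 6009.5 + 6068.9 + 6063.0 + 6002.7) / 11 = 6035.2091
s̄ = (56.3 + 66.9 + 30.8 + 37.9 + 39.6 + 68.4 + 55.5 + 47.5 + 72.4 + 52.0 + 53.2) / 11 = 52.7727
LCL = X̄̄ − A₃·s̄ = 6035.2091 − 1.287 × 52.7727 = 5967.2906

5967.291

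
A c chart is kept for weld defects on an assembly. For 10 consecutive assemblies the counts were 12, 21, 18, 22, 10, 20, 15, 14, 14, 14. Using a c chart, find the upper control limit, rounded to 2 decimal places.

c̄ = (12 + 21 + 18 + 22 + 10 + 20 + 15 + 14 + 14 + 14) / 10 = 160 / 10 = 16.0000
UCL = c̄ + 3√c̄ = 16.0000 + 3 × √16.0000 = 16.0000 + 3 × 4.0000 = 28.0000

28.00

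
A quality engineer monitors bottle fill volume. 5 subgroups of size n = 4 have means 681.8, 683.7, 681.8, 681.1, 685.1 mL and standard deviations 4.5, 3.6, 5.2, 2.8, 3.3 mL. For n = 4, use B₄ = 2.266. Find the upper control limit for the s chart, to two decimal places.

8.79

s̄ = (4.5 + 3.6 + 5.2 + 2.8 + 3.3) / 5 = 3.8800
UCL_s = B₄·s̄ = 2.266 × 3.8800 = 8.7921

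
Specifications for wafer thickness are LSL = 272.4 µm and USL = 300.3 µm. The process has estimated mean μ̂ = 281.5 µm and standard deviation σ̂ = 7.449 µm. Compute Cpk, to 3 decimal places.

0.407

Cpu = (USL − μ̂) / (3σ̂) = (300.3 − 281.5) / (3 × 7.449) = 0.8413; Cpl = (μ̂ − LSL) / (3σ̂) = (281.5 − 272.4) / (3 × 7.449) = 0.4072; Cpk = min(Cpu, Cpl) = 0.4072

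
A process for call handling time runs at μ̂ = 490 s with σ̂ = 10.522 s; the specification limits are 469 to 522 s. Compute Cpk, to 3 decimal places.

0.665

Cpu = (USL − μ̂) / (3σ̂) = (522 − 490) / (3 × 10.522) = 1.0137; Cpl = (μ̂ − LSL) / (3σ̂) = (490 − 469) / (3 × 10.522) = 0.6653; Cpk = min(Cpu, Cpl) = 0.6653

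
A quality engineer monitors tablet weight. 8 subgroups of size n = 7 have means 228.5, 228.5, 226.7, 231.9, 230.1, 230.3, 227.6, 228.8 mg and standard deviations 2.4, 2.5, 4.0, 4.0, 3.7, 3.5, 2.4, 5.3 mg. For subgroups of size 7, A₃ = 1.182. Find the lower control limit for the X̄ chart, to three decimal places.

224.943

X̄̄ = (228.5 + 228.5 + 226.7 + 231.9 + 230.1 + 230.3 + 227.6 + 228.8) / 8 = 229.0500
s̄ = (2.4 + 2.5 + 4.0 + 4.0 + 3.7 + 3.5 + 2.4 + 5.3) / 8 = 3.4750
LCL = X̄̄ − A₃·s̄ = 229.0500 − 1.182 × 3.4750 = 224.9426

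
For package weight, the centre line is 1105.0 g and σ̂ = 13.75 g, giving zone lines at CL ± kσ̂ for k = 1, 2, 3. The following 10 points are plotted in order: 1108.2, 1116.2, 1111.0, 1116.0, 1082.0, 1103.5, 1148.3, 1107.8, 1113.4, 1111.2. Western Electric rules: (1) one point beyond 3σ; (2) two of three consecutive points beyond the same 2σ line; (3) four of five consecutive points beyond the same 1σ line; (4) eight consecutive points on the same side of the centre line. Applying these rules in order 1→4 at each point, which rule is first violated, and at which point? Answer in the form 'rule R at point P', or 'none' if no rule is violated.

rule 1 at point 7

Zone of each point (C = within 1σ̂, B = 1σ̂–2σ̂, A = 2σ̂–3σ̂, * = beyond 3σ̂; sign = side of CL): 1:+C, 2:+C, 3:+C, 4:+C, 5:-B, 6:-C, 7:+*, 8:+C, 9:+C, 10:+C
Rule 1 (one point beyond the 3σ limits) is satisfied at point 7.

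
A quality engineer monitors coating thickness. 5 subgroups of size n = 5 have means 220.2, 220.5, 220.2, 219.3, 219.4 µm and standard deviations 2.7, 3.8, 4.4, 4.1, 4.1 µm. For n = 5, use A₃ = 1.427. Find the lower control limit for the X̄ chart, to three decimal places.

214.469

X̄̄ = (220.2 + 220.5 + 220.2 + 219.3 + 219.4) / 5 = 219.9200
s̄ = (2.7 + 3.8 + 4.4 + 4.1 + 4.1) / 5 = 3.8200
LCL = X̄̄ − A₃·s̄ = 219.9200 − 1.427 × 3.8200 = 214.4689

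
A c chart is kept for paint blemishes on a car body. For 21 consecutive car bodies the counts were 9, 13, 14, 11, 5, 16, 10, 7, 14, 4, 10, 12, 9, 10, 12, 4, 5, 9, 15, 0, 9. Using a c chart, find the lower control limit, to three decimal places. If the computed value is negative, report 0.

0.217

c̄ = (9 + 13 + 14 + 11 + 5 + 16 + 10 + 7 + 14 + 4 + 10 + 12 + 9 + 10 + 12 + 4 + 5 + 9 + 15 + 0 + 9) / 21 = 198 / 21 = 9.4286
LCL = c̄ − 3√c̄ = 9.4286 − 3 × 3.0706 = 0.2168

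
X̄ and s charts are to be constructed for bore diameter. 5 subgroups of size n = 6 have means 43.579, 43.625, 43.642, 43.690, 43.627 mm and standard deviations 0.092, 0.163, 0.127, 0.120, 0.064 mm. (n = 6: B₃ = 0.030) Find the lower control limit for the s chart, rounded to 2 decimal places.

s̄ = (0.092 + 0.163 + 0.127 + 0.120 + 0.064) / 5 = 0.1132
LCL_s = B₃·s̄ = 0.030 × 0.1132 = 0.0034

0.00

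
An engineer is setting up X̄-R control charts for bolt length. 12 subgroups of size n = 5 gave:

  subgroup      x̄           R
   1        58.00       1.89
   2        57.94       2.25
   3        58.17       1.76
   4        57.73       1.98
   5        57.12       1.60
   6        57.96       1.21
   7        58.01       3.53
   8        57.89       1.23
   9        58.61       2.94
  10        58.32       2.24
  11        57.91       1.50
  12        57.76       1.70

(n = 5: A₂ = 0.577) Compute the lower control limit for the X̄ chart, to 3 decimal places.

X̄̄ = (58.00 + 57.94 + 58.17 + 57.73 + 57.12 + 57.96 + 58.01 + 57.89 + 58.61 + 58.32 + 57.91 + 57.76) / 12 = 695.4200 / 12 = 57.9517
R̄ = (1.89 + 2.25 + 1.76 + 1.98 + 1.60 + 1.21 + 3.53 + 1.23 + 2.94 + 2.24 + 1.50 + 1.70) / 12 = 23.8300 / 12 = 1.9858
LCL = X̄̄ − A₂·R̄ = 57.9517 − 0.577 × 1.9858 = 56.8058

56.806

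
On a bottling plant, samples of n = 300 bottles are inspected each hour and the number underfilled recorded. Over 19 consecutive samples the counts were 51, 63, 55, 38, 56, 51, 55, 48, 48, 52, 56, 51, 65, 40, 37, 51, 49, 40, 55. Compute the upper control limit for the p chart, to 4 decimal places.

0.2334

p̄ = Σdᵢ / (k·n) = 961 / (19 × 300) = 0.16860
UCL = p̄ + 3·√(p̄(1−p̄)/n) = 0.16860 + 3 × √(0.16860×0.83140/300) = 0.16860 + 3 × 0.02162 = 0.23344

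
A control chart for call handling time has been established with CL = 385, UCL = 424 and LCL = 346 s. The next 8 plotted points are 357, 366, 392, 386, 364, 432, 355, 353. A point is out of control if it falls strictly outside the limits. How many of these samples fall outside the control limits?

1

Compare each point to [346, 424]: sample 6 = 432 > UCL.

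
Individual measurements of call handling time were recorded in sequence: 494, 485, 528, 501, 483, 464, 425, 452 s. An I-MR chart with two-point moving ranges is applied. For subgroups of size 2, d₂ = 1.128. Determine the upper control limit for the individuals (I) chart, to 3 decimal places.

548.149

X̄ = (494 + 485 + 528 + 501 + 483 + 464 + 425 + 452) / 8 = 479.0000
Moving ranges: 9, 43, 27, 18, 19, 39, 27; M̄R̄ = 182.0000 / 7 = 26.0000
UCL = X̄ + 3·M̄R̄/d₂ = 479.0000 + 3 × 26.0000 / 1.128 = 548.1489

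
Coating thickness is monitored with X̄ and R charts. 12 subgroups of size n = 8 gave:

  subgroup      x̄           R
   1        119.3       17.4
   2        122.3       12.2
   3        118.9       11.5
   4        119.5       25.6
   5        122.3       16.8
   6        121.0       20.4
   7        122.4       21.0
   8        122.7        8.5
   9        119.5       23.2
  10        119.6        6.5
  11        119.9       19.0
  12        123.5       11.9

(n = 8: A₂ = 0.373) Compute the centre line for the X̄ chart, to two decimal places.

120.91

X̄̄ = (119.3 + 122.3 + 118.9 + 119.5 + 122.3 + 121.0 + 122.4 + 122.7 + 119.5 + 119.6 + 119.9 + 123.5) / 12 = 1450.9000 / 12 = 120.9083
CL = X̄̄ = 120.9083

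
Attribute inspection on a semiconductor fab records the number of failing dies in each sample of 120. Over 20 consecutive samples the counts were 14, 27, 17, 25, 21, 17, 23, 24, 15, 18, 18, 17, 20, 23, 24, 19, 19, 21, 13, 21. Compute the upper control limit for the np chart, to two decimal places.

32.00

p̄ = Σdᵢ / (k·n) = 396 / (20 × 120) = 0.16500
UCL = np̄ + 3·√(np̄(1−p̄)) = 19.8000 + 3 × √(19.8000×0.83500) = 19.8000 + 3 × 4.0661 = 31.9982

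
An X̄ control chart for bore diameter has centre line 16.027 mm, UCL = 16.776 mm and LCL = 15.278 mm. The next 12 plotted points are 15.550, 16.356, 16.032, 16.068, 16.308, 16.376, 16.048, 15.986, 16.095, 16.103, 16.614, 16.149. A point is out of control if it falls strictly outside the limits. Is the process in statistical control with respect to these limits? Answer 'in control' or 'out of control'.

in control

All 12 points lie within [15.278, 16.776].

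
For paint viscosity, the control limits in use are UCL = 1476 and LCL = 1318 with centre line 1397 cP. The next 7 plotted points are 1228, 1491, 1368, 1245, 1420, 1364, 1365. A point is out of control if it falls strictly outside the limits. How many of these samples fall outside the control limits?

3

Compare each point to [1318, 1476]: sample 1 = 1228 < LCL; sample 2 = 1491 > UCL; sample 4 = 1245 < LCL.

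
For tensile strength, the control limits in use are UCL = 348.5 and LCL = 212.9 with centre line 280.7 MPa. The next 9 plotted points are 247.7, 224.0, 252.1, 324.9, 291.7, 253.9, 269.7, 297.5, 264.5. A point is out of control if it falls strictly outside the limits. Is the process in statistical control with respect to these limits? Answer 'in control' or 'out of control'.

in control

All 9 points lie within [212.9, 348.5].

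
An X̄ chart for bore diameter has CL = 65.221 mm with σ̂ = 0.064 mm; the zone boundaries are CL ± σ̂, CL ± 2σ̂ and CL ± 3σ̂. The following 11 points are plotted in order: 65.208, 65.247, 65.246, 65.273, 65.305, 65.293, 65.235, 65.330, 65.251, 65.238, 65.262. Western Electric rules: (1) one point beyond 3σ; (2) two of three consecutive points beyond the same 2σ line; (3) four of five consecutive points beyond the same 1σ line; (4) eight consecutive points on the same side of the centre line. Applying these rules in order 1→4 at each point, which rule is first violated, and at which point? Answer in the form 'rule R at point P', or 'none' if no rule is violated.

Zone of each point (C = within 1σ̂, B = 1σ̂–2σ̂, A = 2σ̂–3σ̂, * = beyond 3σ̂; sign = side of CL): 1:-C, 2:+C, 3:+C, 4:+C, 5:+B, 6:+B, 7:+C, 8:+B, 9:+C, 10:+C, 11:+C
Rule 4 (eight consecutive points on the same side of the centre line) is satisfied at point 9.

rule 4 at point 9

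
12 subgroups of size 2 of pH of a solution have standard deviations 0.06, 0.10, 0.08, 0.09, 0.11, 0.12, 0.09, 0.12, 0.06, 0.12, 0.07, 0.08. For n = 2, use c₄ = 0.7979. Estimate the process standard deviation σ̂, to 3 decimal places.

s̄ = (0.06 + 0.10 + 0.08 + 0.09 + 0.11 + 0.12 + 0.09 + 0.12 + 0.06 + 0.12 + 0.07 + 0.08) / 12 = 0.0917
σ̂ = s̄ / c₄ = 0.0917 / 0.7979 = 0.1149

0.115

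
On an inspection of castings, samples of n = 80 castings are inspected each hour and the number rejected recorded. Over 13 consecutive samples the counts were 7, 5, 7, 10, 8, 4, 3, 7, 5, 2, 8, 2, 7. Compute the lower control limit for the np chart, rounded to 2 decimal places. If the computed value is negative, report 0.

p̄ = Σdᵢ / (k·n) = 75 / (13 × 80) = 0.07212
LCL = np̄ − 3·√(np̄(1−p̄)) = 5.7692 − 3 × 2.3137 = -1.1719 → 0 (negative, so LCL = 0)

0.00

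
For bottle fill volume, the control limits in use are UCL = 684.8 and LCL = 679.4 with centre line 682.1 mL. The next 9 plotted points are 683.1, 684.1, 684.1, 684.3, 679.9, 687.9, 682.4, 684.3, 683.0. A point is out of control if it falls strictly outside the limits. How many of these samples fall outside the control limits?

1

Compare each point to [679.4, 684.8]: sample 6 = 687.9 > UCL.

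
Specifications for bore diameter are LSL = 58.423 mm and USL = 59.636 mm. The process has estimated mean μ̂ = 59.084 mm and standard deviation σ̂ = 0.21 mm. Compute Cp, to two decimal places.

0.96

Cp = (USL − LSL) / (6σ̂) = (59.636 − 58.423) / (6 × 0.21) = 1.2130 / 1.2600 = 0.9627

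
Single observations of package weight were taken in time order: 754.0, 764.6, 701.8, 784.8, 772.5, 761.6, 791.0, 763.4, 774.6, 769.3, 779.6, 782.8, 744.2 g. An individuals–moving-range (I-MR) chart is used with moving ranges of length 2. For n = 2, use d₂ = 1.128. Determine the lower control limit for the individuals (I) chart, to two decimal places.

X̄ = (754.0 + 764.6 + 701.8 + 784.8 + 772.5 + 761.6 + 791.0 + 763.4 + 774.6 + 769.3 + 779.6 + 782.8 + 744.2) / 13 = 764.9385
Moving ranges: 10.6, 62.8, 83.0, 12.3, 10.9, 29.4, 27.6, 11.2, 5.3, 10.3, 3.2, 38.6; M̄R̄ = 305.2000 / 12 = 25.4333
LCL = X̄ − 3·M̄R̄/d₂ = 764.9385 − 3 × 25.4333 / 1.128 = 697.2966

697.30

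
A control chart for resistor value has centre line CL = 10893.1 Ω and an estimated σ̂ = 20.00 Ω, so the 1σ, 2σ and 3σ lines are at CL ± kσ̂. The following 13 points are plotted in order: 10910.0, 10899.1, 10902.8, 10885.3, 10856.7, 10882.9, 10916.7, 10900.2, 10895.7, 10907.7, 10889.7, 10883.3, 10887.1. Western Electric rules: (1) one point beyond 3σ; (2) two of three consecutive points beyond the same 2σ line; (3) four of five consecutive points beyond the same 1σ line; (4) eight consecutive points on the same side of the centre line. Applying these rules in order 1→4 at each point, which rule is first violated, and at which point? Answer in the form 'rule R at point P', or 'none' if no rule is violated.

Zone of each point (C = within 1σ̂, B = 1σ̂–2σ̂, A = 2σ̂–3σ̂, * = beyond 3σ̂; sign = side of CL): 1:+C, 2:+C, 3:+C, 4:-C, 5:-B, 6:-C, 7:+B, 8:+C, 9:+C, 10:+C, 11:-C, 12:-C, 13:-C
No rule fires across all 13 points.

none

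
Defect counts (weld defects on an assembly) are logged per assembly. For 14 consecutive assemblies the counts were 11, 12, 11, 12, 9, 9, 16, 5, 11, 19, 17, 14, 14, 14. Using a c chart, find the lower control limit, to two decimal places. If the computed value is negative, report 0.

c̄ = (11 + 12 + 11 + 12 + 9 + 9 + 16 + 5 + 11 + 19 + 17 + 14 + 14 + 14) / 14 = 174 / 14 = 12.4286
LCL = c̄ − 3√c̄ = 12.4286 − 3 × 3.5254 = 1.8523

1.85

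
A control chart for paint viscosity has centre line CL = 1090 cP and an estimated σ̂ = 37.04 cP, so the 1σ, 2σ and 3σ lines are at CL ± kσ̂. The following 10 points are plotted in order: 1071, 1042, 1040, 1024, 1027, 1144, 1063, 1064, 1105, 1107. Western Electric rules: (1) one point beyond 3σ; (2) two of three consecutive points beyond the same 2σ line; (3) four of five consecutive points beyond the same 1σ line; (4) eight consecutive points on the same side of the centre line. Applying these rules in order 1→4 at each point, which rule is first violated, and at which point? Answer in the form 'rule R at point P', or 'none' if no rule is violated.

Zone of each point (C = within 1σ̂, B = 1σ̂–2σ̂, A = 2σ̂–3σ̂, * = beyond 3σ̂; sign = side of CL): 1:-C, 2:-B, 3:-B, 4:-B, 5:-B, 6:+B, 7:-C, 8:-C, 9:+C, 10:+C
Rule 3 (four of five consecutive points beyond the same 1σ limit) is satisfied at point 5.

rule 3 at point 5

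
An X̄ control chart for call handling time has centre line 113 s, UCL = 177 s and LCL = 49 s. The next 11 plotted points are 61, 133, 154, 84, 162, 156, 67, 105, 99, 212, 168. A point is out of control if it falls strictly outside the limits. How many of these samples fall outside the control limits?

1

Compare each point to [49, 177]: sample 10 = 212 > UCL.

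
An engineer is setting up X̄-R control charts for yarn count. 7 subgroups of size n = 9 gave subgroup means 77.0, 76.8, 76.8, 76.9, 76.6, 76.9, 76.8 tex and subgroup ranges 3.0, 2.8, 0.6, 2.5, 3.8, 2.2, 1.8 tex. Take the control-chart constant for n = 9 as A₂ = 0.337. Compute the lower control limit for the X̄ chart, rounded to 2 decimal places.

76.02

X̄̄ = (77.0 + 76.8 + 76.8 + 76.9 + 76.6 + 76.9 + 76.8) / 7 = 537.8000 / 7 = 76.8286
R̄ = (3.0 + 2.8 + 0.6 + 2.5 + 3.8 + 2.2 + 1.8) / 7 = 16.7000 / 7 = 2.3857
LCL = X̄̄ − A₂·R̄ = 76.8286 − 0.337 × 2.3857 = 76.0246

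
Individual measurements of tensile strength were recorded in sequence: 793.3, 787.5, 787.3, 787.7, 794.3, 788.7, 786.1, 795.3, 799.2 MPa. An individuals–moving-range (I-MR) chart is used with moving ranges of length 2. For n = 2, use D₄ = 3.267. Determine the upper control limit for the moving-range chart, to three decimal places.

Moving ranges: 5.8, 0.2, 0.4, 6.6, 5.6, 2.6, 9.2, 3.9; M̄R̄ = 34.3000 / 8 = 4.2875
UCL_MR = D₄·M̄R̄ = 3.267 × 4.2875 = 14.0073

14.007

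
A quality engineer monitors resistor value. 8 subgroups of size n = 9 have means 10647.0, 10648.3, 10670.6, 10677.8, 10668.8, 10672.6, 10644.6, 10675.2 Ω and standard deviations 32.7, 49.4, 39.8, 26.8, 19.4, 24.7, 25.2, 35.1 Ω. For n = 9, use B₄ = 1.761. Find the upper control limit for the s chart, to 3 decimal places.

55.714

s̄ = (32.7 + 49.4 + 39.8 + 26.8 + 19.4 + 24.7 + 25.2 + 35.1) / 8 = 31.6375
UCL_s = B₄·s̄ = 1.761 × 31.6375 = 55.7136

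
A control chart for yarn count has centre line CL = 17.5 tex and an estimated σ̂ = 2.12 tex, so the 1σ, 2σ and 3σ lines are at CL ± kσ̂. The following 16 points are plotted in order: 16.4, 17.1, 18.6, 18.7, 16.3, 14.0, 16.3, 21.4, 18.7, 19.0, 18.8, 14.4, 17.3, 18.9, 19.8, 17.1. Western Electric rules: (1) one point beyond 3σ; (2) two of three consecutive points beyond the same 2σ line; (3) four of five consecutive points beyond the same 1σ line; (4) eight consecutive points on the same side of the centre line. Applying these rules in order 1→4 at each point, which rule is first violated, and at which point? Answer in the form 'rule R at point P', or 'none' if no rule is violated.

Zone of each point (C = within 1σ̂, B = 1σ̂–2σ̂, A = 2σ̂–3σ̂, * = beyond 3σ̂; sign = side of CL): 1:-C, 2:-C, 3:+C, 4:+C, 5:-C, 6:-B, 7:-C, 8:+B, 9:+C, 10:+C, 11:+C, 12:-B, 13:-C, 14:+C, 15:+B, 16:-C
No rule fires across all 16 points.

none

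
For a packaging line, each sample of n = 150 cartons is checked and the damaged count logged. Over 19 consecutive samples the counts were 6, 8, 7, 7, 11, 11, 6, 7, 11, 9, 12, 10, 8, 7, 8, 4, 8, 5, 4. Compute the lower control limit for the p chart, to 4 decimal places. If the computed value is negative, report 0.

0.0000

p̄ = Σdᵢ / (k·n) = 149 / (19 × 150) = 0.05228
LCL = p̄ − 3·√(p̄(1−p̄)/n) = 0.05228 − 3 × 0.01817 = -0.00224 → 0 (negative, so LCL = 0)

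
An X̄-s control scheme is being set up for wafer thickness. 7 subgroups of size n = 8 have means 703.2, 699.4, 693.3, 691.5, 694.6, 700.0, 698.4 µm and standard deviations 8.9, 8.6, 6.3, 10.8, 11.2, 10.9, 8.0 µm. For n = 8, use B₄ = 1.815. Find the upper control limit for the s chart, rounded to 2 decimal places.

16.78

s̄ = (8.9 + 8.6 + 6.3 + 10.8 + 11.2 + 10.9 + 8.0) / 7 = 9.2429
UCL_s = B₄·s̄ = 1.815 × 9.2429 = 16.7758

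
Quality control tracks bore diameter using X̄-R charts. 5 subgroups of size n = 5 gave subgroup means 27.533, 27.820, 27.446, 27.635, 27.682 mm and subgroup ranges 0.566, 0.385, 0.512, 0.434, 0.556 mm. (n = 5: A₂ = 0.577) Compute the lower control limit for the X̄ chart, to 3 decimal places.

X̄̄ = (27.533 + 27.820 + 27.446 + 27.635 + 27.682) / 5 = 138.1160 / 5 = 27.6232
R̄ = (0.566 + 0.385 + 0.512 + 0.434 + 0.556) / 5 = 2.4530 / 5 = 0.4906
LCL = X̄̄ − A₂·R̄ = 27.6232 − 0.577 × 0.4906 = 27.3401

27.340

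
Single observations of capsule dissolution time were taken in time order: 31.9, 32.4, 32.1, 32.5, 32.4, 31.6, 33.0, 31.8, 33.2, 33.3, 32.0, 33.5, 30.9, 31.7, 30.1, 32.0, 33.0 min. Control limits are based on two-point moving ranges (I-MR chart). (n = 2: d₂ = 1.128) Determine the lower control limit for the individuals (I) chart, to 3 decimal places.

29.391

X̄ = (31.9 + 32.4 + 32.1 + 32.5 + 32.4 + 31.6 + 33.0 + 31.8 + 33.2 + 33.3 + 32.0 + 33.5 + 30.9 + 31.7 + 30.1 + 32.0 + 33.0) / 17 = 32.2000
Moving ranges: 0.5, 0.3, 0.4, 0.1, 0.8, 1.4, 1.2, 1.4, 0.1, 1.3, 1.5, 2.6, 0.8, 1.6, 1.9, 1.0; M̄R̄ = 16.9000 / 16 = 1.0562
LCL = X̄ − 3·M̄R̄/d₂ = 32.2000 − 3 × 1.0562 / 1.128 = 29.3908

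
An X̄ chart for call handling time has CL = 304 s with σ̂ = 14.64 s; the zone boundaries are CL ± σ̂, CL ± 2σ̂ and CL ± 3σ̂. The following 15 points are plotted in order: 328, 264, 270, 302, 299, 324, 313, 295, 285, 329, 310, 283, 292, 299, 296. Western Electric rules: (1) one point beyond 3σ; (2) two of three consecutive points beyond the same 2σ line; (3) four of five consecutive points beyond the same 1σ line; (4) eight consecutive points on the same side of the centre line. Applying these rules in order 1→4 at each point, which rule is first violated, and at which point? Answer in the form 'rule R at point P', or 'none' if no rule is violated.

Zone of each point (C = within 1σ̂, B = 1σ̂–2σ̂, A = 2σ̂–3σ̂, * = beyond 3σ̂; sign = side of CL): 1:+B, 2:-A, 3:-A, 4:-C, 5:-C, 6:+B, 7:+C, 8:-C, 9:-B, 10:+B, 11:+C, 12:-B, 13:-C, 14:-C, 15:-C
Rule 2 (two of three consecutive points beyond the same 2σ limit) is satisfied at point 3.

rule 2 at point 3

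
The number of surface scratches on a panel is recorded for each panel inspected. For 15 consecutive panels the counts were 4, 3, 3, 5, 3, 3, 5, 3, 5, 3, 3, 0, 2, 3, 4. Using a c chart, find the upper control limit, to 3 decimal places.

c̄ = (4 + 3 + 3 + 5 + 3 + 3 + 5 + 3 + 5 + 3 + 3 + 0 + 2 + 3 + 4) / 15 = 49 / 15 = 3.2667
UCL = c̄ + 3√c̄ = 3.2667 + 3 × √3.2667 = 3.2667 + 3 × 1.8074 = 8.6888

8.689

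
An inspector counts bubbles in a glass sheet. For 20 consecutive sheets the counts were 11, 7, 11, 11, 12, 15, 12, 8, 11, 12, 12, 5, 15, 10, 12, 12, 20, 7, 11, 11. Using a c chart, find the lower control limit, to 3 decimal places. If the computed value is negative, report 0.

1.188

c̄ = (11 + 7 + 11 + 11 + 12 + 15 + 12 + 8 + 11 + 12 + 12 + 5 + 15 + 10 + 12 + 12 + 20 + 7 + 11 + 11) / 20 = 225 / 20 = 11.2500
LCL = c̄ − 3√c̄ = 11.2500 − 3 × 3.3541 = 1.1877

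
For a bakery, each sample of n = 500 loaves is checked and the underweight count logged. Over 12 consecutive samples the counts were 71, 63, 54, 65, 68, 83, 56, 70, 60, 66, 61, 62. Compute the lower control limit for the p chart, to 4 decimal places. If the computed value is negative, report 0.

p̄ = Σdᵢ / (k·n) = 779 / (12 × 500) = 0.12983
LCL = p̄ − 3·√(p̄(1−p̄)/n) = 0.12983 − 3 × 0.01503 = 0.08474

0.0847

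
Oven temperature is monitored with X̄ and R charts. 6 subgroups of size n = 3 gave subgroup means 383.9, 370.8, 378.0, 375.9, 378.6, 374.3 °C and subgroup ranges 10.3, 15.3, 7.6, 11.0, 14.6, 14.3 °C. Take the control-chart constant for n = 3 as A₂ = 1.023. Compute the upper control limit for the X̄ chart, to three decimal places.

389.380

X̄̄ = (383.9 + 370.8 + 378.0 + 375.9 + 378.6 + 374.3) / 6 = 2261.5000 / 6 = 376.9167
R̄ = (10.3 + 15.3 + 7.6 + 11.0 + 14.6 + 14.3) / 6 = 73.1000 / 6 = 12.1833
UCL = X̄̄ + A₂·R̄ = 376.9167 + 1.023 × 12.1833 = 389.3802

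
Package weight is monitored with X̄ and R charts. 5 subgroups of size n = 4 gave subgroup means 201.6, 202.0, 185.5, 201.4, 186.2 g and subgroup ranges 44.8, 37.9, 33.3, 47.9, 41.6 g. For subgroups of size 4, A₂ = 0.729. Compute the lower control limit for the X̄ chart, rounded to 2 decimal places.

165.38

X̄̄ = (201.6 + 202.0 + 185.5 + 201.4 + 186.2) / 5 = 976.7000 / 5 = 195.3400
R̄ = (44.8 + 37.9 + 33.3 + 47.9 + 41.6) / 5 = 205.5000 / 5 = 41.1000
LCL = X̄̄ − A₂·R̄ = 195.3400 − 0.729 × 41.1000 = 165.3781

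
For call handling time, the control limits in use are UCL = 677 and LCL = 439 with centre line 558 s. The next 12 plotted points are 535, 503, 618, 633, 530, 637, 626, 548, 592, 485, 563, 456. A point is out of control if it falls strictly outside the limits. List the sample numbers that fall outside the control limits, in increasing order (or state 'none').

none

All 12 points lie within [439, 677].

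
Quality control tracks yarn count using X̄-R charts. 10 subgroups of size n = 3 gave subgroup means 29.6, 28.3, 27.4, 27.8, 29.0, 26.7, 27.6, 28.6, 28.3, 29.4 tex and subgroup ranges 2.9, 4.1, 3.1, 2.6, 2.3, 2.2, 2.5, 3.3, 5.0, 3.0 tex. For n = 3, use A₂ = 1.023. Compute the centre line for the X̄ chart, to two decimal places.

X̄̄ = (29.6 + 28.3 + 27.4 + 27.8 + 29.0 + 26.7 + 27.6 + 28.6 + 28.3 + 29.4) / 10 = 282.7000 / 10 = 28.2700
CL = X̄̄ = 28.2700

28.27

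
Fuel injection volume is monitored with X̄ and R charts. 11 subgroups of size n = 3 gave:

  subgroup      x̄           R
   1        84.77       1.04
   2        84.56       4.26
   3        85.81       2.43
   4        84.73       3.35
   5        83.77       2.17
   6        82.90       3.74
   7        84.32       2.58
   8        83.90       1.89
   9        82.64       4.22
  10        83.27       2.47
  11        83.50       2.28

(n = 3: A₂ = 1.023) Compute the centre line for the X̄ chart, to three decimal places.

X̄̄ = (84.77 + 84.56 + 85.81 + 84.73 + 83.77 + 82.90 + 84.32 + 83.90 + 82.64 + 83.27 + 83.50) / 11 = 924.1700 / 11 = 84.0155
CL = X̄̄ = 84.0155

84.015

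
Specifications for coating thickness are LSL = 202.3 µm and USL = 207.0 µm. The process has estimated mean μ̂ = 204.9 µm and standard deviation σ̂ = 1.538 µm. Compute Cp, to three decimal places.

Cp = (USL − LSL) / (6σ̂) = (207.0 − 202.3) / (6 × 1.538) = 4.7000 / 9.2280 = 0.5093

0.509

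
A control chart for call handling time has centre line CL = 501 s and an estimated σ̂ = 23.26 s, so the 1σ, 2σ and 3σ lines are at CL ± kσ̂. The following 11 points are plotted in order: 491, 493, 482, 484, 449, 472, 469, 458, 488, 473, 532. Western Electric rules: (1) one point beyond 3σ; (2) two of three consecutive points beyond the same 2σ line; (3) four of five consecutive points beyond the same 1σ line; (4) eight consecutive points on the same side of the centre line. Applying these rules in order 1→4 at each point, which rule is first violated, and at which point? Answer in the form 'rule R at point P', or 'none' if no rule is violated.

rule 3 at point 8

Zone of each point (C = within 1σ̂, B = 1σ̂–2σ̂, A = 2σ̂–3σ̂, * = beyond 3σ̂; sign = side of CL): 1:-C, 2:-C, 3:-C, 4:-C, 5:-A, 6:-B, 7:-B, 8:-B, 9:-C, 10:-B, 11:+B
Rule 3 (four of five consecutive points beyond the same 1σ limit) is satisfied at point 8.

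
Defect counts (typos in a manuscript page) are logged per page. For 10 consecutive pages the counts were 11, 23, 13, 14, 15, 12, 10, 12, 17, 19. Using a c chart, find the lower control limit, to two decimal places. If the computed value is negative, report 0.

c̄ = (11 + 23 + 13 + 14 + 15 + 12 + 10 + 12 + 17 + 19) / 10 = 146 / 10 = 14.6000
LCL = c̄ − 3√c̄ = 14.6000 − 3 × 3.8210 = 3.1370

3.14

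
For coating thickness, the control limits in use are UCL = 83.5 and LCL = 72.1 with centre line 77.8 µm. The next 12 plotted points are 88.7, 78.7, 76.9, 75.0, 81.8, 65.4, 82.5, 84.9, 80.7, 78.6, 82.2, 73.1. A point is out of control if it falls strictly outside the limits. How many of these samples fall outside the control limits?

3

Compare each point to [72.1, 83.5]: sample 1 = 88.7 > UCL; sample 6 = 65.4 < LCL; sample 8 = 84.9 > UCL.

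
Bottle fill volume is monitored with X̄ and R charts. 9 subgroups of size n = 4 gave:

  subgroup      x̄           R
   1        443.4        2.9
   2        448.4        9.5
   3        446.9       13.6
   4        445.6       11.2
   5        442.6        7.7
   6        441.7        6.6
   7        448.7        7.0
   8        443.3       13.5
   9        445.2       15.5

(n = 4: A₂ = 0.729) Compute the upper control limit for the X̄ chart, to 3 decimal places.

452.176

X̄̄ = (443.4 + 448.4 + 446.9 + 445.6 + 442.6 + 441.7 + 448.7 + 443.3 + 445.2) / 9 = 4005.8000 / 9 = 445.0889
R̄ = (2.9 + 9.5 + 13.6 + 11.2 + 7.7 + 6.6 + 7.0 + 13.5 + 15.5) / 9 = 87.5000 / 9 = 9.7222
UCL = X̄̄ + A₂·R̄ = 445.0889 + 0.729 × 9.7222 = 452.1764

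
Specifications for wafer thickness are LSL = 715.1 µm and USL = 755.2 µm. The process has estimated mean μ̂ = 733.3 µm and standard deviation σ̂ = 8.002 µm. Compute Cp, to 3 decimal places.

0.835

Cp = (USL − LSL) / (6σ̂) = (755.2 − 715.1) / (6 × 8.002) = 40.1000 / 48.0120 = 0.8352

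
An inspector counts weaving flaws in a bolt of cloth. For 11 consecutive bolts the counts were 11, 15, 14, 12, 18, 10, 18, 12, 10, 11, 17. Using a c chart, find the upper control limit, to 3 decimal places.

24.459

c̄ = (11 + 15 + 14 + 12 + 18 + 10 + 18 + 12 + 10 + 11 + 17) / 11 = 148 / 11 = 13.4545
UCL = c̄ + 3√c̄ = 13.4545 + 3 × √13.4545 = 13.4545 + 3 × 3.6680 = 24.4587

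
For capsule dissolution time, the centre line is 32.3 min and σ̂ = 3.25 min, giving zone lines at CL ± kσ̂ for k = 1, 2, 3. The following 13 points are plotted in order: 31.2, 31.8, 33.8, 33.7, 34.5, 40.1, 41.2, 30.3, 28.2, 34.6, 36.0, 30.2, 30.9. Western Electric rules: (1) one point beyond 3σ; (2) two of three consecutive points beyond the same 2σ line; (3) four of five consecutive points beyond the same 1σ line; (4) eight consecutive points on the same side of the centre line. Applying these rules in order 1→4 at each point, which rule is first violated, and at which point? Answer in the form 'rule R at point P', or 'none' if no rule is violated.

Zone of each point (C = within 1σ̂, B = 1σ̂–2σ̂, A = 2σ̂–3σ̂, * = beyond 3σ̂; sign = side of CL): 1:-C, 2:-C, 3:+C, 4:+C, 5:+C, 6:+A, 7:+A, 8:-C, 9:-B, 10:+C, 11:+B, 12:-C, 13:-C
Rule 2 (two of three consecutive points beyond the same 2σ limit) is satisfied at point 7.

rule 2 at point 7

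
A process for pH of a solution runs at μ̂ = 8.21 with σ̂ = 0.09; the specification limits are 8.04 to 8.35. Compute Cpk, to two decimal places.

Cpu = (USL − μ̂) / (3σ̂) = (8.35 − 8.21) / (3 × 0.09) = 0.5185; Cpl = (μ̂ − LSL) / (3σ̂) = (8.21 − 8.04) / (3 × 0.09) = 0.6296; Cpk = min(Cpu, Cpl) = 0.5185

0.52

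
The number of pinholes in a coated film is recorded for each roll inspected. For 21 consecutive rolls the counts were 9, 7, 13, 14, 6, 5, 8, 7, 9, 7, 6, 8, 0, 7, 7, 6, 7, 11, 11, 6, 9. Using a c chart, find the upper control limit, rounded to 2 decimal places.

16.12

c̄ = (9 + 7 + 13 + 14 + 6 + 5 + 8 + 7 + 9 + 7 + 6 + 8 + 0 + 7 + 7 + 6 + 7 + 11 + 11 + 6 + 9) / 21 = 163 / 21 = 7.7619
UCL = c̄ + 3√c̄ = 7.7619 + 3 × √7.7619 = 7.7619 + 3 × 2.7860 = 16.1200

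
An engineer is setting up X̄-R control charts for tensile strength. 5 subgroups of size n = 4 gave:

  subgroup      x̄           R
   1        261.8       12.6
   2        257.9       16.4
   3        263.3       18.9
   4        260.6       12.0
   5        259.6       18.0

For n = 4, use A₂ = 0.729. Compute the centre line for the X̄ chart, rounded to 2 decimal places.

X̄̄ = (261.8 + 257.9 + 263.3 + 260.6 + 259.6) / 5 = 1303.2000 / 5 = 260.6400
CL = X̄̄ = 260.6400

260.64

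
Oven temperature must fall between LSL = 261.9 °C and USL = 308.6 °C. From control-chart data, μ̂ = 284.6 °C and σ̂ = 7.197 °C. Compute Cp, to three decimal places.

1.081

Cp = (USL − LSL) / (6σ̂) = (308.6 − 261.9) / (6 × 7.197) = 46.7000 / 43.1820 = 1.0815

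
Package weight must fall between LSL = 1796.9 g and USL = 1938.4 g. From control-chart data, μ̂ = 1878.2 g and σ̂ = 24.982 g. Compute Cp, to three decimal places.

Cp = (USL − LSL) / (6σ̂) = (1938.4 − 1796.9) / (6 × 24.982) = 141.5000 / 149.8920 = 0.9440

0.944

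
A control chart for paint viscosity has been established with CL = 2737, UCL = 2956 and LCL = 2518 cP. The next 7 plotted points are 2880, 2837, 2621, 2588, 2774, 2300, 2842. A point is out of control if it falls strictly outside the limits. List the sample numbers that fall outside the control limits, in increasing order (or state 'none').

Compare each point to [2518, 2956]: sample 6 = 2300 < LCL.

6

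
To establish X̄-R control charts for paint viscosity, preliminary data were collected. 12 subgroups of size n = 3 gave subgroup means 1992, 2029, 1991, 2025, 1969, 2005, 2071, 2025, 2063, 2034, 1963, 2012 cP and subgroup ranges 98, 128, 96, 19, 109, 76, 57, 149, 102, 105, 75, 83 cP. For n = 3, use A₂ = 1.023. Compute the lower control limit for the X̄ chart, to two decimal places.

1921.40

X̄̄ = (1992 + 2029 + 1991 + 2025 + 1969 + 2005 + 2071 + 2025 + 2063 + 2034 + 1963 + 2012) / 12 = 24179.0000 / 12 = 2014.9167
R̄ = (98 + 128 + 96 + 19 + 109 + 76 + 57 + 149 + 102 + 105 + 75 + 83) / 12 = 1097.0000 / 12 = 91.4167
LCL = X̄̄ − A₂·R̄ = 2014.9167 − 1.023 × 91.4167 = 1921.3974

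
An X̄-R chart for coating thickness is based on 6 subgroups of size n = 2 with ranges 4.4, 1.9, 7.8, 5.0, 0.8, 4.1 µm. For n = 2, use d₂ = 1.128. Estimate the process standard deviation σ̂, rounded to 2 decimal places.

3.55

R̄ = (4.4 + 1.9 + 7.8 + 5.0 + 0.8 + 4.1) / 6 = 4.0000
σ̂ = R̄ / d₂ = 4.0000 / 1.128 = 3.5461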